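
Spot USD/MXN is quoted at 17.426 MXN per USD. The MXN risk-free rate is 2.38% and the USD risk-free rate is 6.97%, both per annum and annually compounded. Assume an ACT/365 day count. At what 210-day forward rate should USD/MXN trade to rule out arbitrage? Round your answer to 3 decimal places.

By covered interest parity, F = S · (1+r_MXN)^T / (1+r_USD)^T
= 17.426 × 1.013625 / 1.039527 = 17.426 × 0.975083
F = 16.992 MXN per USD

16.992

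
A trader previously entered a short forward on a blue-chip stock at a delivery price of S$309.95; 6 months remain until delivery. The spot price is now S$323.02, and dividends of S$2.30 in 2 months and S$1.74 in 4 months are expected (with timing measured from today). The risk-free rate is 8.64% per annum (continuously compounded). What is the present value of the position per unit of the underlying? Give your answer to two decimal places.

-S$22.22

PV(remaining dividends) I = 2.30·e^(−0.0864·2/12) + 1.74·e^(−0.0864·4/12) = 3.9577
Current forward F = (S − I)·e^(rT) = (323.02 − 3.9577)·e^(0.0864·6/12) = 319.0623 × 1.044147 = 333.1479
Value (long) = (F − K)·e^(−rT) = (333.1479 − 309.95) × 0.957720 = 22.2171
Short position value = −(long value) = -S$22.22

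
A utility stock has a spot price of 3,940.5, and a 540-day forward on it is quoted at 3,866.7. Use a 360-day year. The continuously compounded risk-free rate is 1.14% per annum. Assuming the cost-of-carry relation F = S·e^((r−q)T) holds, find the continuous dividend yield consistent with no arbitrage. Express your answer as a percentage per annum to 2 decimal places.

2.40%

From F = S·e^((r−q)T): (r − q) = ln(F/S)/T
ln(3866.7/3940.5) = ln(0.981271) = -0.018907
(r − q) = -0.018907 / (540/360) = -0.012605
q = r − ln(F/S)/T = 0.0114 + 0.012605 = 0.024005
q = 2.40%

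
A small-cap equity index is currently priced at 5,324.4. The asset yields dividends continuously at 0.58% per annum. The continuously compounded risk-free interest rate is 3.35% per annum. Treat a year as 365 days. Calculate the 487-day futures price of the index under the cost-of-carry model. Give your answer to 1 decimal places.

5,524.9

F = S·e^((r − q)T) = 5324.4 · e^((0.0335 − 0.0058) × 487/365)
= 5324.4 · e^0.036959 = 5324.4 × 1.037650
F = 5,524.9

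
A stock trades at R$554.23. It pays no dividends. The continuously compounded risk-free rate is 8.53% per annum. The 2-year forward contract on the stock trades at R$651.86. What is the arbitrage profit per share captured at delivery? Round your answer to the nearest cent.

R$5.47 per share

Fair forward: F* = S·e^(carry·T), with carry = r = 0.0853
F* = 554.23 · e^(0.0853 × 2) = 554.23 · e^0.170600 = 554.23 × 1.186016 = R$657.3256
Market R$651.86 < fair R$657.3256: forward underpriced → reverse cash-and-carry (short spot, go long the forward).
At maturity, profit = |F_mkt − F*| = |651.86 − 657.3256| = R$5.47 per share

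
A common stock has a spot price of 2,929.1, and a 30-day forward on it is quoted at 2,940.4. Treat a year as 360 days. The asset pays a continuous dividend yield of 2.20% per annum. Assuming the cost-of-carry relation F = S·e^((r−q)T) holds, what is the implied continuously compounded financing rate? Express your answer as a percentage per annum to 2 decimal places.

From F = S·e^((r−q)T): (r − q) = ln(F/S)/T
ln(2940.4/2929.1) = ln(1.003858) = 0.003851
(r − q) = 0.003851 / (30/360) = 0.046212
r = ln(F/S)/T + q = 0.046212 + 0.0220 = 0.068212
r = 6.82%

6.82%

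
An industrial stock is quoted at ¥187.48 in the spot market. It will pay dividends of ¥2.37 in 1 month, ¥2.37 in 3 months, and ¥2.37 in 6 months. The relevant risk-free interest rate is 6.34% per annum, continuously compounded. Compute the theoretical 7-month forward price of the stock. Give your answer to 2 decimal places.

PV(dividends) I = 2.37·e^(−0.0634·1/12) + 2.37·e^(−0.0634·3/12) + 2.37·e^(−0.0634·6/12)
I = 2.3575 + 2.3327 + 2.2960 = 6.9862
F = (S − I)·e^(rT) = (187.48 − 6.9862) · e^(0.0634·7/12)
= 180.4938 · e^0.036983 = 180.4938 × 1.037675 = ¥187.29

¥187.29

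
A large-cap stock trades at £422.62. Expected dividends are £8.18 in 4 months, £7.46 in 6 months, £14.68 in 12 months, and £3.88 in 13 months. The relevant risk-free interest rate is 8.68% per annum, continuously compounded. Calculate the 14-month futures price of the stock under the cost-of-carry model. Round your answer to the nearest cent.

PV(dividends) I = 8.18·e^(−0.0868·4/12) + 7.46·e^(−0.0868·6/12) + 14.68·e^(−0.0868·12/12) + 3.88·e^(−0.0868·13/12)
I = 7.9467 + 7.1432 + 13.4595 + 3.5318 = 32.0812
F = (S − I)·e^(rT) = (422.62 − 32.0812) · e^(0.0868·14/12)
= 390.5388 · e^0.101267 = 390.5388 × 1.106572 = £432.16

£432.16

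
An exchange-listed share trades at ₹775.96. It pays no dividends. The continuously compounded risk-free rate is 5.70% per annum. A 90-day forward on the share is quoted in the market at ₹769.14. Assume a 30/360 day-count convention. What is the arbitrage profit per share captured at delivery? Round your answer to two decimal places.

₹17.96 per share

Fair forward: F* = S·e^(carry·T), with carry = r = 0.0570
F* = 775.96 · e^(0.0570 × 90/360) = 775.96 · e^0.014250 = 775.96 × 1.014352 = ₹787.0966
Market ₹769.14 < fair ₹787.0966: forward underpriced → reverse cash-and-carry (short spot, go long the forward).
At maturity, profit = |F_mkt − F*| = |769.14 − 787.0966| = ₹17.96 per share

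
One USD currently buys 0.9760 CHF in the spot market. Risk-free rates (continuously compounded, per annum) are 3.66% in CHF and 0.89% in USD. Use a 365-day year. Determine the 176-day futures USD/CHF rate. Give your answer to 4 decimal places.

F = S·e^((r_CHF − r_USD)T) = 0.9760 · e^((0.0366 − 0.0089) × 176/365)
= 0.9760 · e^0.013357 = 0.9760 × 1.013447
F = 0.9891 CHF per USD

0.9891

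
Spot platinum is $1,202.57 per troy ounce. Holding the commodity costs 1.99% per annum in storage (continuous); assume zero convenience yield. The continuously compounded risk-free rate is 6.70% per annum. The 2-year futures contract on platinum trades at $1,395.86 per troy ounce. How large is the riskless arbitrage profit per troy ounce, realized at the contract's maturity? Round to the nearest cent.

Fair futures: F* = S·e^(carry·T), with carry = (r + u) = 0.0670 + 0.0199 = 0.0869
F* = 1202.57 · e^(0.0869 × 2) = 1202.57 · e^0.17380000 = 1202.57 × 1.18981758 = $1430.8389
Market $1395.86 < fair $1430.8389: forward underpriced → reverse cash-and-carry (short spot, go long the forward).
At maturity, profit = |F_mkt − F*| = |1395.86 − 1430.8389| = $34.98 per troy ounce

$34.98 per troy ounce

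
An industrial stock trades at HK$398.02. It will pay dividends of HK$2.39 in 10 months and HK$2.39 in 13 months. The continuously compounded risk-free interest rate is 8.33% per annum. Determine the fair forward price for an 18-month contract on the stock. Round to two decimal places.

HK$445.99

PV(dividends) I = 2.39·e^(−0.0833·10/12) + 2.39·e^(−0.0833·13/12)
I = 2.2297 + 2.1838 = 4.4135
F = (S − I)·e^(rT) = (398.02 − 4.4135) · e^(0.0833·18/12)
= 393.6065 · e^0.124950 = 393.6065 × 1.133092 = HK$445.99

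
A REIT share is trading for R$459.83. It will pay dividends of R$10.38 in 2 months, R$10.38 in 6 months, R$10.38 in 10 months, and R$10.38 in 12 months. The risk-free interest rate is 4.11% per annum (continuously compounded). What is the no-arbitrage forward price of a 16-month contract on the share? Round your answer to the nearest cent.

PV(dividends) I = 10.38·e^(−0.0411·2/12) + 10.38·e^(−0.0411·6/12) + 10.38·e^(−0.0411·10/12) + 10.38·e^(−0.0411·12/12)
I = 10.3091 + 10.1689 + 10.0305 + 9.9620 = 40.4705
F = (S − I)·e^(rT) = (459.83 − 40.4705) · e^(0.0411·16/12)
= 419.3595 · e^0.054800 = 419.3595 × 1.056329 = R$442.98

R$442.98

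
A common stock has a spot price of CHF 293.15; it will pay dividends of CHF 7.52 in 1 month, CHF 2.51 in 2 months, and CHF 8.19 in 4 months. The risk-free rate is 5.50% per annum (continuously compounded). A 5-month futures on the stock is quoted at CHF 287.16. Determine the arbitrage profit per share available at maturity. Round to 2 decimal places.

CHF 5.65 per share

PV(dividends) I = 7.52·e^(−0.0550·1/12) + 2.51·e^(−0.0550·2/12) + 8.19·e^(−0.0550·4/12) = 18.0139
Fair futures F* = (S − I)·e^(rT) = (293.15 − 18.0139)·e^0.022917 = 275.1361 × 1.023182 = 281.5143
Market CHF 287.16 > fair 281.5143: forward overpriced → cash-and-carry (borrow at r, buy the stock and collect the dividends, short the forward).
Profit at T = |F_mkt − F*| = |287.16 − 281.5143| = CHF 5.65 per share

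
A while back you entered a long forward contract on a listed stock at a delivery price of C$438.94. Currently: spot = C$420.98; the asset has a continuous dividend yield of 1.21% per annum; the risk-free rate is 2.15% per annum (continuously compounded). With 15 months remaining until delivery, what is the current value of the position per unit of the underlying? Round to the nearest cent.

-C$12.64

Current fair forward for the remaining 15 months: F = S·e^((r − q)·T), (r − q) = 0.0215 − 0.0121 = 0.0094
F = 420.98 · e^(0.0094 × 15/12) = 420.98 × 1.011819 = 425.9556
Value of long forward = (F − K)·e^(−rT) = (425.9556 − 438.94) · e^(−0.0215·15/12)
= -12.9844 × 0.973483 = -12.64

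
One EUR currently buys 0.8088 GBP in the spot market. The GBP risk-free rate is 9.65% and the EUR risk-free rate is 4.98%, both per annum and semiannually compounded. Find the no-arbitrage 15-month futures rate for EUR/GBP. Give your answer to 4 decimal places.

By covered interest parity, F = S · (1+r_GBP/2)^(2T) / (1+r_EUR/2)^(2T)
= 0.8088 × 1.125025 / 1.063417 = 0.8088 × 1.057934
F = 0.8557 GBP per EUR

0.8557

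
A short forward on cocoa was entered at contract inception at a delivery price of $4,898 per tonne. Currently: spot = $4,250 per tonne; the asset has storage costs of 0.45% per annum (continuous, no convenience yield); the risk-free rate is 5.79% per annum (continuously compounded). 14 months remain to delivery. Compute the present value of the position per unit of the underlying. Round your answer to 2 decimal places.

$305.70 per tonne

Current fair forward for the remaining 14 months: F = S·e^((r + u)·T), (r + u) = 0.0579 + 0.0045 = 0.0624
F = 4250 · e^(0.0624 × 14/12) = 4250 × 1.07551541 = 4570.9405
Value of long forward = (F − K)·e^(−rT) = (4570.9405 − 4898) · e^(−0.0579·14/12)
= -327.0595 × 0.93468099 = -305.70
Short position value = −(long value) = $305.70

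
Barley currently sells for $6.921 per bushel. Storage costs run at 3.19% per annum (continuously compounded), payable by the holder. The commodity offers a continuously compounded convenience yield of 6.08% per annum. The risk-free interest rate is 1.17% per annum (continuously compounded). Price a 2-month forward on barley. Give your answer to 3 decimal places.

$6.901 per bushel

Net carry = r + u − y = 0.0117 + 0.0319 − 0.0608 = -0.0172
F = S·e^((r+u−y)T) = 6.921 · e^(-0.0172 × 2/12) = 6.921 · e^-0.002867
= 6.921 × 0.997137 = $6.901 per bushel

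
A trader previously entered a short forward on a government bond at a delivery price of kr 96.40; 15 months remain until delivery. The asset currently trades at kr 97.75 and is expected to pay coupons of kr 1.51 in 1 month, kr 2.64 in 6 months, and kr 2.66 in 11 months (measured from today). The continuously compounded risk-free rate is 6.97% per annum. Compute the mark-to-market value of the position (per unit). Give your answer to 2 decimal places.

-kr 2.85

PV(remaining coupons) I = 1.51·e^(−0.0697·1/12) + 2.64·e^(−0.0697·6/12) + 2.66·e^(−0.0697·11/12) = 6.5462
Current forward F = (S − I)·e^(rT) = (97.75 − 6.5462)·e^(0.0697·15/12) = 91.2038 × 1.091033 = 99.5064
Value (long) = (F − K)·e^(−rT) = (99.5064 − 96.40) × 0.916563 = 2.8472
Short position value = −(long value) = -kr 2.85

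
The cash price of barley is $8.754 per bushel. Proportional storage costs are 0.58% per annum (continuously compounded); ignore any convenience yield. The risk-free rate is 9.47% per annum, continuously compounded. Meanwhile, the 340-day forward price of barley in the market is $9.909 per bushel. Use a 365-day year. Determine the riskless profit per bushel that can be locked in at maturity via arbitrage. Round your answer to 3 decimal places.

Fair forward: F* = S·e^(carry·T), with carry = (r + u) = 0.0947 + 0.0058 = 0.1005
F* = 8.754 · e^(0.1005 × 340/365) = 8.754 · e^0.093616 = 8.754 × 1.098138 = $9.6131
Market $9.909 > fair $9.6131: forward overpriced → cash-and-carry (buy spot, short the forward).
At maturity, profit = |F_mkt − F*| = |9.909 − 9.6131| = $0.296 per bushel

$0.296 per bushel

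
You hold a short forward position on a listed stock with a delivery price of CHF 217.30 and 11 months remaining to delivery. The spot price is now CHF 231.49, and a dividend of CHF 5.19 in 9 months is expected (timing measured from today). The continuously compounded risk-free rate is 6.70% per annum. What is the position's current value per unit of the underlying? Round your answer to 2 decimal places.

PV(remaining dividends) I = 5.19·e^(−0.0670·9/12) = 4.9356
Current forward F = (S − I)·e^(rT) = (231.49 − 4.9356)·e^(0.0670·11/12) = 226.5544 × 1.063342 = 240.9048
Value (long) = (F − K)·e^(−rT) = (240.9048 − 217.30) × 0.940431 = 22.1987
Short position value = −(long value) = -CHF 22.20

-CHF 22.20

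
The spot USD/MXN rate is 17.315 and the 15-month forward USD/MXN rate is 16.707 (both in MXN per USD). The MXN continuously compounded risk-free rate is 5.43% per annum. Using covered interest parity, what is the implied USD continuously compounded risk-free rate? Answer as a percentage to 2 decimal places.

F = S·e^((r_MXN − r_USD)T) ⇒ r_USD = r_MXN − ln(F/S)/T
ln(16.707/17.315) = -0.035745; /(15/12) = -0.028596
r_USD = 0.0543 + 0.028596 = 0.082896
r_USD = 8.29%

8.29%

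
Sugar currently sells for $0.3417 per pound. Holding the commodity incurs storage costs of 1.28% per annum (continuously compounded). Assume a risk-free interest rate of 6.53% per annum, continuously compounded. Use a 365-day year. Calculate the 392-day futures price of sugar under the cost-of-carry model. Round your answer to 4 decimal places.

Net carry = r + u − y = 0.0653 + 0.0128 − 0.0000 = 0.0781
F = S·e^((r+u−y)T) = 0.3417 · e^(0.0781 × 392/365) = 0.3417 · e^0.083877
= 0.3417 × 1.087495 = $0.3716 per pound

$0.3716 per pound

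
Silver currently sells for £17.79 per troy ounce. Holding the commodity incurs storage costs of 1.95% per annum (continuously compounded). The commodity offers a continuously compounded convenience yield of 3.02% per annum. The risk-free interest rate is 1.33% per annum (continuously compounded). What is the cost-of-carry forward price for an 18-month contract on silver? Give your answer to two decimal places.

Net carry = r + u − y = 0.0133 + 0.0195 − 0.0302 = 0.0026
F = S·e^((r+u−y)T) = 17.79 · e^(0.0026 × 18/12) = 17.79 · e^0.003900
= 17.79 × 1.003908 = £17.86 per troy ounce

£17.86 per troy ounce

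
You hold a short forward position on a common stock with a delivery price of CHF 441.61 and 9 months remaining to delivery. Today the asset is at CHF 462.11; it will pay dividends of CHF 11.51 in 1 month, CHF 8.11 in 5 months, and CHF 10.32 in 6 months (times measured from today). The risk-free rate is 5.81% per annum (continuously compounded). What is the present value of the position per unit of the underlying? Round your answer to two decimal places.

-CHF 9.93

PV(remaining dividends) I = 11.51·e^(−0.0581·1/12) + 8.11·e^(−0.0581·5/12) + 10.32·e^(−0.0581·6/12) = 29.3950
Current forward F = (S − I)·e^(rT) = (462.11 − 29.3950)·e^(0.0581·9/12) = 432.7150 × 1.044538 = 451.9873
Value (long) = (F − K)·e^(−rT) = (451.9873 − 441.61) × 0.957361 = 9.9348
Short position value = −(long value) = -CHF 9.93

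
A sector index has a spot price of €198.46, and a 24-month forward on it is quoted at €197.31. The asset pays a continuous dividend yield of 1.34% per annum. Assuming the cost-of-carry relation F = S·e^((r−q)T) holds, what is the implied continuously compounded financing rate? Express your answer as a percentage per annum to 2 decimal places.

From F = S·e^((r−q)T): (r − q) = ln(F/S)/T
ln(197.31/198.46) = ln(0.994205) = -0.005812
(r − q) = -0.005812 / (24/12) = -0.002906
r = ln(F/S)/T + q = -0.002906 + 0.0134 = 0.010494
r = 1.05%

1.05%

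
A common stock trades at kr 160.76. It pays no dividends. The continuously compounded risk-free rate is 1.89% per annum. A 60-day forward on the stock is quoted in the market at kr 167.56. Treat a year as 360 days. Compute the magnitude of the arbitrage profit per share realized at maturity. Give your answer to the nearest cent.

kr 6.29 per share

Fair forward: F* = S·e^(carry·T), with carry = r = 0.0189
F* = 160.76 · e^(0.0189 × 60/360) = 160.76 · e^0.003150 = 160.76 × 1.003155 = kr 161.2672
Market kr 167.56 > fair kr 161.2672: forward overpriced → cash-and-carry (buy spot, short the forward).
At maturity, profit = |F_mkt − F*| = |167.56 − 161.2672| = kr 6.29 per share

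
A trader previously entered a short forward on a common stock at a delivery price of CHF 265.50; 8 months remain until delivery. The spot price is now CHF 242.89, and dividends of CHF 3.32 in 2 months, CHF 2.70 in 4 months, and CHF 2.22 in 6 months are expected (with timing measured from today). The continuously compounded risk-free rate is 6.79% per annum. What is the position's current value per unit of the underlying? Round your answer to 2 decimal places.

PV(remaining dividends) I = 3.32·e^(−0.0679·2/12) + 2.70·e^(−0.0679·4/12) + 2.22·e^(−0.0679·6/12) = 8.0681
Current forward F = (S − I)·e^(rT) = (242.89 − 8.0681)·e^(0.0679·8/12) = 234.8219 × 1.046307 = 245.6958
Value (long) = (F − K)·e^(−rT) = (245.6958 − 265.50) × 0.955743 = -18.9277
Short position value = −(long value) = CHF 18.93

CHF 18.93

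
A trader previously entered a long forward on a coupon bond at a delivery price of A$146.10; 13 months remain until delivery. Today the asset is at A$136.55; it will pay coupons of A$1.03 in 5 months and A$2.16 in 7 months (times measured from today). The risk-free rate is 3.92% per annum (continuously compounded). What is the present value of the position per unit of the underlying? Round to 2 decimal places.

PV(remaining coupons) I = 1.03·e^(−0.0392·5/12) + 2.16·e^(−0.0392·7/12) = 3.1245
Current forward F = (S − I)·e^(rT) = (136.55 − 3.1245)·e^(0.0392·13/12) = 133.4255 × 1.043381 = 139.2136
Value (long) = (F − K)·e^(−rT) = (139.2136 − 146.10) × 0.958422 = -6.6001
Value = -A$6.60

-A$6.60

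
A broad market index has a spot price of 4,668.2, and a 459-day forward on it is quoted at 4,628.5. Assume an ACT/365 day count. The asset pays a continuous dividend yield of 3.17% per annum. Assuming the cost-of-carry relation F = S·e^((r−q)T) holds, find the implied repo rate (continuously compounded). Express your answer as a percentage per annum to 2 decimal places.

From F = S·e^((r−q)T): (r − q) = ln(F/S)/T
ln(4628.5/4668.2) = ln(0.991496) = -0.008540
(r − q) = -0.008540 / (459/365) = -0.006791
r = ln(F/S)/T + q = -0.006791 + 0.0317 = 0.024909
r = 2.49%

2.49%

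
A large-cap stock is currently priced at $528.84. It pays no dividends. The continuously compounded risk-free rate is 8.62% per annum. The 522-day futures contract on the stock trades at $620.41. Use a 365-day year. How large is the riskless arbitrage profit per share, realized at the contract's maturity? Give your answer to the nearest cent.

$22.19 per share

Fair futures: F* = S·e^(carry·T), with carry = r = 0.0862
F* = 528.84 · e^(0.0862 × 522/365) = 528.84 · e^0.123278 = 528.84 × 1.131199 = $598.2233
Market $620.41 > fair $598.2233: forward overpriced → cash-and-carry (buy spot, short the forward).
At maturity, profit = |F_mkt − F*| = |620.41 − 598.2233| = $22.19 per share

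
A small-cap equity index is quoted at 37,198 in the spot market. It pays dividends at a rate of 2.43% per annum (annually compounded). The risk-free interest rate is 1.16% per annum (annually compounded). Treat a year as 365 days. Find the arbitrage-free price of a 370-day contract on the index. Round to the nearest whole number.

36,731

F = S · (1+r)^T / (1+q)^T
= 37198 × 1.011760 / 1.024637 = 37198 × 0.987433
F = 36,731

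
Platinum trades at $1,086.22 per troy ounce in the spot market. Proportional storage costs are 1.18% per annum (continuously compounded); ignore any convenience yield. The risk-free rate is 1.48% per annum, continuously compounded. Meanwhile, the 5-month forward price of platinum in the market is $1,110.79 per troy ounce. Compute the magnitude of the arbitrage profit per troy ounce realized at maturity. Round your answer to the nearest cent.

$12.46 per troy ounce

Fair forward: F* = S·e^(carry·T), with carry = (r + u) = 0.0148 + 0.0118 = 0.0266
F* = 1086.22 · e^(0.0266 × 5/12) = 1086.22 · e^0.01108333 = 1086.22 × 1.01114498 = $1098.3259
Market $1110.79 > fair $1098.3259: forward overpriced → cash-and-carry (buy spot, short the forward).
At maturity, profit = |F_mkt − F*| = |1110.79 − 1098.3259| = $12.46 per troy ounce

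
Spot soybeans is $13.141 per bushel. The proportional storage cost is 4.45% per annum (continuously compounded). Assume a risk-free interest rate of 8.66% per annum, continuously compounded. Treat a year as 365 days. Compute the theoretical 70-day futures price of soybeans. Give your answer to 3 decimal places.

$13.476 per bushel

Net carry = r + u − y = 0.0866 + 0.0445 − 0.0000 = 0.1311
F = S·e^((r+u−y)T) = 13.141 · e^(0.1311 × 70/365) = 13.141 · e^0.025142
= 13.141 × 1.025461 = $13.476 per bushel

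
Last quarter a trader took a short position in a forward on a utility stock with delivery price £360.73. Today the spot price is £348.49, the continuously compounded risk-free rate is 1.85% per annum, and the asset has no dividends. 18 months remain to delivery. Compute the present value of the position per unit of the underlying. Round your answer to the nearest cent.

£2.37

Current fair forward for the remaining 18 months: F = S·e^(r·T), r = 0.0185
F = 348.49 · e^(0.0185 × 18/12) = 348.49 × 1.028139 = 358.2962
Value of long forward = (F − K)·e^(−rT) = (358.2962 − 360.73) · e^(−0.0185·18/12)
= -2.4338 × 0.972631 = -2.37
Short position value = −(long value) = £2.37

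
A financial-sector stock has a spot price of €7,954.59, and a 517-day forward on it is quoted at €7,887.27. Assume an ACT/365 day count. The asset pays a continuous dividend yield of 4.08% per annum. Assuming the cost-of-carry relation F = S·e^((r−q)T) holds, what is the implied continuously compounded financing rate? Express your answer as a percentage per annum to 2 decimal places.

3.48%

From F = S·e^((r−q)T): (r − q) = ln(F/S)/T
ln(7887.27/7954.59) = ln(0.991537) = -0.008499
(r − q) = -0.008499 / (517/365) = -0.006000
r = ln(F/S)/T + q = -0.006000 + 0.0408 = 0.034800
r = 3.48%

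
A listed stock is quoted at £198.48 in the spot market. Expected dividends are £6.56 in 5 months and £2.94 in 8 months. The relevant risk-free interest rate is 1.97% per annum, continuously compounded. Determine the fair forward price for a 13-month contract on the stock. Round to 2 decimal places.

£193.15

PV(dividends) I = 6.56·e^(−0.0197·5/12) + 2.94·e^(−0.0197·8/12)
I = 6.5064 + 2.9016 = 9.4080
F = (S − I)·e^(rT) = (198.48 − 9.4080) · e^(0.0197·13/12)
= 189.0720 · e^0.021342 = 189.0720 × 1.021571 = £193.15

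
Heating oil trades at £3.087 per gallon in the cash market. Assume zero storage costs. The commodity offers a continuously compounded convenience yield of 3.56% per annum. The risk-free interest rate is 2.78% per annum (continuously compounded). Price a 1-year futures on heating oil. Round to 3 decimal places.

Net carry = r + u − y = 0.0278 + 0.0000 − 0.0356 = -0.0078
F = S·e^((r+u−y)T) = 3.087 · e^(-0.0078 × 1) = 3.087 · e^-0.007800
= 3.087 × 0.992230 = £3.063 per gallon

£3.063 per gallon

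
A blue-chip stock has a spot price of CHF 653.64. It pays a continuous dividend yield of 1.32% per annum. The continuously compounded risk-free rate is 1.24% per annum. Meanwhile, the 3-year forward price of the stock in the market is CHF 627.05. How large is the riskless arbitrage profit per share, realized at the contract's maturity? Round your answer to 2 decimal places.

Fair forward: F* = S·e^(carry·T), with carry = (r − q) = 0.0124 − 0.0132 = -0.0008
F* = 653.64 · e^(-0.0008 × 3) = 653.64 · e^-0.002400 = 653.64 × 0.997603 = CHF 652.0732
Market CHF 627.05 < fair CHF 652.0732: forward underpriced → reverse cash-and-carry (short spot, go long the forward).
At maturity, profit = |F_mkt − F*| = |627.05 − 652.0732| = CHF 25.02 per share

CHF 25.02 per share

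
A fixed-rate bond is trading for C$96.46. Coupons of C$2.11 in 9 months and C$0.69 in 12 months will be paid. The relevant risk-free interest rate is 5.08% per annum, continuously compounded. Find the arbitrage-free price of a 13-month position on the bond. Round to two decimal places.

PV(coupons) I = 2.11·e^(−0.0508·9/12) + 0.69·e^(−0.0508·12/12)
I = 2.0311 + 0.6558 = 2.6869
F = (S − I)·e^(rT) = (96.46 − 2.6869) · e^(0.0508·13/12)
= 93.7731 · e^0.055033 = 93.7731 × 1.056575 = C$99.08

C$99.08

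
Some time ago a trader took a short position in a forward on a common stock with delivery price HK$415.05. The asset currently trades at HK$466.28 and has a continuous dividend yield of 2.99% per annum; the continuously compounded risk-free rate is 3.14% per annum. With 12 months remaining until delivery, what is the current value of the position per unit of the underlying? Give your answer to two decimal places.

Current fair forward for the remaining 12 months: F = S·e^((r − q)·T), (r − q) = 0.0314 − 0.0299 = 0.0015
F = 466.28 · e^(0.0015 × 12/12) = 466.28 × 1.001501 = 466.9799
Value of long forward = (F − K)·e^(−rT) = (466.9799 − 415.05) · e^(−0.0314·12/12)
= 51.9299 × 0.969088 = 50.32
Short position value = −(long value) = -HK$50.32

-HK$50.32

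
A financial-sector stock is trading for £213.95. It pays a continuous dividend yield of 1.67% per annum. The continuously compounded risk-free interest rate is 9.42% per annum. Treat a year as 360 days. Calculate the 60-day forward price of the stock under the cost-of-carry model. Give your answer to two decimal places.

£216.73

F = S·e^((r − q)T) = 213.95 · e^((0.0942 − 0.0167) × 60/360)
= 213.95 · e^0.012917 = 213.95 × 1.013001
F = £216.73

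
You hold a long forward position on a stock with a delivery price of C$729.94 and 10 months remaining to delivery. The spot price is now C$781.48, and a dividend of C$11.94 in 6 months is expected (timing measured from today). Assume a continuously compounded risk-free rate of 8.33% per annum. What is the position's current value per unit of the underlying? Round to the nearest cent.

PV(remaining dividends) I = 11.94·e^(−0.0833·6/12) = 11.4529
Current forward F = (S − I)·e^(rT) = (781.48 − 11.4529)·e^(0.0833·10/12) = 770.0271 × 1.071883 = 825.3790
Value (long) = (F − K)·e^(−rT) = (825.3790 − 729.94) × 0.932938 = 89.0387
Value = C$89.04

C$89.04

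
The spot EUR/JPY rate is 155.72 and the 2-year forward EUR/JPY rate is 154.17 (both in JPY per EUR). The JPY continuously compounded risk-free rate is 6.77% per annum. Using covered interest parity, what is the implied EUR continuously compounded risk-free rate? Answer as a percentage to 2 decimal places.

F = S·e^((r_JPY − r_EUR)T) ⇒ r_EUR = r_JPY − ln(F/S)/T
ln(154.17/155.72) = -0.010004; /(2) = -0.005002
r_EUR = 0.0677 + 0.005002 = 0.072702
r_EUR = 7.27%

7.27%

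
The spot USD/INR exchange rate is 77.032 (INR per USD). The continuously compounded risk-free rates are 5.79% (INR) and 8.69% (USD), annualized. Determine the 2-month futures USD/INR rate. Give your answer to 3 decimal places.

76.661

F = S·e^((r_INR − r_USD)T) = 77.032 · e^((0.0579 − 0.0869) × 2/12)
= 77.032 · e^-0.004833 = 77.032 × 0.995179
F = 76.661 INR per USD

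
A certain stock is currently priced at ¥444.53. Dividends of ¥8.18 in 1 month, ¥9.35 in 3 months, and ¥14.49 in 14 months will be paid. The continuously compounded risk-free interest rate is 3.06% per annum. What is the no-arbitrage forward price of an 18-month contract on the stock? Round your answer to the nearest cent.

¥432.51

PV(dividends) I = 8.18·e^(−0.0306·1/12) + 9.35·e^(−0.0306·3/12) + 14.49·e^(−0.0306·14/12)
I = 8.1592 + 9.2787 + 13.9818 = 31.4197
F = (S − I)·e^(rT) = (444.53 − 31.4197) · e^(0.0306·18/12)
= 413.1103 · e^0.045900 = 413.1103 × 1.046970 = ¥432.51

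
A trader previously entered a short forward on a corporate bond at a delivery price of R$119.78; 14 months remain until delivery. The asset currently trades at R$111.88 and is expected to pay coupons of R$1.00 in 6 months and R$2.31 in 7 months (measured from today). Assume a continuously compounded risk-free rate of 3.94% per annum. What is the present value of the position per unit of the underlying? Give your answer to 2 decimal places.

PV(remaining coupons) I = 1.00·e^(−0.0394·6/12) + 2.31·e^(−0.0394·7/12) = 3.2380
Current forward F = (S − I)·e^(rT) = (111.88 − 3.2380)·e^(0.0394·14/12) = 108.6420 × 1.047040 = 113.7525
Value (long) = (F − K)·e^(−rT) = (113.7525 − 119.78) × 0.955074 = -5.7567
Short position value = −(long value) = R$5.76

R$5.76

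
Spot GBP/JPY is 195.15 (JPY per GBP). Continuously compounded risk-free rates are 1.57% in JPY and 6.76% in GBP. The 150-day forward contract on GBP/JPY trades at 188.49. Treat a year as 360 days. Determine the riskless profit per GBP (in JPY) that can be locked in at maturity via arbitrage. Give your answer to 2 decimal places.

2.49 per GBP (in JPY)

Fair forward: F* = S·e^(carry·T), with carry = (r_JPY − r_GBP) = 0.0157 − 0.0676 = -0.0519
F* = 195.15 · e^(-0.0519 × 150/360) = 195.15 · e^-0.021625 = 195.15 × 0.978607 = 190.9752
Market 188.49 < fair 190.9752: forward underpriced → reverse cash-and-carry (short spot, go long the forward).
At maturity, profit = |F_mkt − F*| = |188.49 − 190.9752| = 2.49 per GBP (in JPY)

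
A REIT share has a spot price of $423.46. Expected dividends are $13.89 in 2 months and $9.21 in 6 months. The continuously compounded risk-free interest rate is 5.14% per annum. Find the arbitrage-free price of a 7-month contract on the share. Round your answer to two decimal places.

$412.91

PV(dividends) I = 13.89·e^(−0.0514·2/12) + 9.21·e^(−0.0514·6/12)
I = 13.7715 + 8.9763 = 22.7478
F = (S − I)·e^(rT) = (423.46 − 22.7478) · e^(0.0514·7/12)
= 400.7122 · e^0.029983 = 400.7122 × 1.030437 = $412.91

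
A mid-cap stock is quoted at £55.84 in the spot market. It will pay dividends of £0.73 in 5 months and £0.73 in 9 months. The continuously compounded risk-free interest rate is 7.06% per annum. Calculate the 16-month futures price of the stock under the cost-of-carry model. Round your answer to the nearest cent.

£59.81

PV(dividends) I = 0.73·e^(−0.0706·5/12) + 0.73·e^(−0.0706·9/12)
I = 0.7088 + 0.6924 = 1.4012
F = (S − I)·e^(rT) = (55.84 − 1.4012) · e^(0.0706·16/12)
= 54.4388 · e^0.094133 = 54.4388 × 1.098706 = £59.81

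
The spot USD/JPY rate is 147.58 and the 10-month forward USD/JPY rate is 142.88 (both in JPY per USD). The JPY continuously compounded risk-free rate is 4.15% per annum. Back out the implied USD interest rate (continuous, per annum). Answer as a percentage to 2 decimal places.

8.03%

F = S·e^((r_JPY − r_USD)T) ⇒ r_USD = r_JPY − ln(F/S)/T
ln(142.88/147.58) = -0.032365; /(10/12) = -0.038838
r_USD = 0.0415 + 0.038838 = 0.080338
r_USD = 8.03%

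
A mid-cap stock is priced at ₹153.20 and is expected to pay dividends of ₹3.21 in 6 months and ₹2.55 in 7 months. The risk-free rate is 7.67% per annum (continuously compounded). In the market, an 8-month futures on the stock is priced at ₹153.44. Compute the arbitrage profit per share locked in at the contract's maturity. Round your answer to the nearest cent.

₹1.98 per share

PV(dividends) I = 3.21·e^(−0.0767·6/12) + 2.55·e^(−0.0767·7/12) = 5.5277
Fair futures F* = (S − I)·e^(rT) = (153.20 − 5.5277)·e^0.051133 = 147.6723 × 1.052463 = 155.4196
Market ₹153.44 < fair 155.4196: forward underpriced → reverse cash-and-carry (short the stock, invest proceeds at r, pay the dividends, go long the forward).
Profit at T = |F_mkt − F*| = |153.44 − 155.4196| = ₹1.98 per share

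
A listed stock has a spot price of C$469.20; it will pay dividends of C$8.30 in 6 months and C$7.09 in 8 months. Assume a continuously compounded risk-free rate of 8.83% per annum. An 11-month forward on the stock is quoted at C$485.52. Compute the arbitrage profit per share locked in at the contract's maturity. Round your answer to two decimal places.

C$7.38 per share

PV(dividends) I = 8.30·e^(−0.0883·6/12) + 7.09·e^(−0.0883·8/12) = 14.6262
Fair forward F* = (S − I)·e^(rT) = (469.20 − 14.6262)·e^0.080942 = 454.5738 × 1.084308 = 492.8980
Market C$485.52 < fair 492.8980: forward underpriced → reverse cash-and-carry (short the stock, invest proceeds at r, pay the dividends, go long the forward).
Profit at T = |F_mkt − F*| = |485.52 − 492.8980| = C$7.38 per share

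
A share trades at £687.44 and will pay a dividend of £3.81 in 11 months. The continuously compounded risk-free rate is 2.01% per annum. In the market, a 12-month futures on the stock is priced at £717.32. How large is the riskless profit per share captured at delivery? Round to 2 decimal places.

PV(dividends) I = 3.81·e^(−0.0201·11/12) = 3.7404
Fair futures F* = (S − I)·e^(rT) = (687.44 − 3.7404)·e^0.020100 = 683.6996 × 1.020303 = 697.5808
Market £717.32 > fair 697.5808: forward overpriced → cash-and-carry (borrow at r, buy the stock and collect the dividends, short the forward).
Profit at T = |F_mkt − F*| = |717.32 − 697.5808| = £19.74 per share

£19.74 per share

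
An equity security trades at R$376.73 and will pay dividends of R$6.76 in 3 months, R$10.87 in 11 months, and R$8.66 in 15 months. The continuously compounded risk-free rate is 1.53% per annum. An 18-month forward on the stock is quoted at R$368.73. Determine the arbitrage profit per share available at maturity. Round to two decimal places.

PV(dividends) I = 6.76·e^(−0.0153·3/12) + 10.87·e^(−0.0153·11/12) + 8.66·e^(−0.0153·15/12) = 25.9488
Fair forward F* = (S − I)·e^(rT) = (376.73 − 25.9488)·e^0.022950 = 350.7812 × 1.023215 = 358.9246
Market R$368.73 > fair 358.9246: forward overpriced → cash-and-carry (borrow at r, buy the stock and collect the dividends, short the forward).
Profit at T = |F_mkt − F*| = |368.73 − 358.9246| = R$9.81 per share

R$9.81 per share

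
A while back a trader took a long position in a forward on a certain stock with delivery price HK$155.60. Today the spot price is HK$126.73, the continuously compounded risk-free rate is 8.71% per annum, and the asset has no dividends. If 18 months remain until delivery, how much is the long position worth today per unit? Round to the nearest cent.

-HK$9.81

Current fair forward for the remaining 18 months: F = S·e^(r·T), r = 0.0871
F = 126.73 · e^(0.0871 × 18/12) = 126.73 × 1.139569 = 144.4176
Value of long forward = (F − K)·e^(−rT) = (144.4176 − 155.60) · e^(−0.0871·18/12)
= -11.1824 × 0.877525 = -9.81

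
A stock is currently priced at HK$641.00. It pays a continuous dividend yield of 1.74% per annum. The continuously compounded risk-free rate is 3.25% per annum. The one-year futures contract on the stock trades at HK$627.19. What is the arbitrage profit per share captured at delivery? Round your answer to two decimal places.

HK$23.56 per share

Fair futures: F* = S·e^(carry·T), with carry = (r − q) = 0.0325 − 0.0174 = 0.0151
F* = 641.00 · e^(0.0151 × 12/12) = 641.00 · e^0.015100 = 641.00 × 1.015215 = HK$650.7528
Market HK$627.19 < fair HK$650.7528: forward underpriced → reverse cash-and-carry (short spot, go long the forward).
At maturity, profit = |F_mkt − F*| = |627.19 − 650.7528| = HK$23.56 per share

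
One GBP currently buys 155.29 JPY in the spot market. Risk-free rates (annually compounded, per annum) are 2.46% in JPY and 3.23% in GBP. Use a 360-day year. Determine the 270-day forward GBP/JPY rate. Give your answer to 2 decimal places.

By covered interest parity, F = S · (1+r_JPY)^T / (1+r_GBP)^T
= 155.29 × 1.018394 / 1.024128 = 155.29 × 0.994401
F = 154.42 JPY per GBP

154.42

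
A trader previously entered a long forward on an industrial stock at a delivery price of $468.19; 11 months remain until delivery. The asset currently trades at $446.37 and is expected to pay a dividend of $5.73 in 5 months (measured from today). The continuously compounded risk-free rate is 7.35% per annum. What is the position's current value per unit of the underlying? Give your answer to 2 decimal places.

PV(remaining dividends) I = 5.73·e^(−0.0735·5/12) = 5.5572
Current forward F = (S − I)·e^(rT) = (446.37 − 5.5572)·e^(0.0735·11/12) = 440.8128 × 1.069697 = 471.5361
Value (long) = (F − K)·e^(−rT) = (471.5361 − 468.19) × 0.934845 = 3.1281
Value = $3.13

$3.13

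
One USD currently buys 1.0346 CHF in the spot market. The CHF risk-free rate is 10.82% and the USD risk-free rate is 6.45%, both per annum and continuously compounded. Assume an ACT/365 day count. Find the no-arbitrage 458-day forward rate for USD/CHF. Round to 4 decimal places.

1.0929

F = S·e^((r_CHF − r_USD)T) = 1.0346 · e^((0.1082 − 0.0645) × 458/365)
= 1.0346 · e^0.054835 = 1.0346 × 1.056366
F = 1.0929 CHF per USD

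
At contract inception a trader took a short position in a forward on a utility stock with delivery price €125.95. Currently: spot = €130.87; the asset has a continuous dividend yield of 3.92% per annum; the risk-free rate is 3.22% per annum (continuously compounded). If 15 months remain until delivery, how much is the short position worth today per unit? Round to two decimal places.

Current fair forward for the remaining 15 months: F = S·e^((r − q)·T), (r − q) = 0.0322 − 0.0392 = -0.0070
F = 130.87 · e^(-0.0070 × 15/12) = 130.87 × 0.991288 = 129.7299
Value of long forward = (F − K)·e^(−rT) = (129.7299 − 125.95) · e^(−0.0322·15/12)
= 3.7799 × 0.960549 = 3.63
Short position value = −(long value) = -€3.63

-€3.63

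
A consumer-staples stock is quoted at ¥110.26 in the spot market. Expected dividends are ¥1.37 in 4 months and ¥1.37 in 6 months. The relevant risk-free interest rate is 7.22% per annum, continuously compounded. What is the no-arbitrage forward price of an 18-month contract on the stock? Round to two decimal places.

¥119.91

PV(dividends) I = 1.37·e^(−0.0722·4/12) + 1.37·e^(−0.0722·6/12)
I = 1.3374 + 1.3214 = 2.6588
F = (S − I)·e^(rT) = (110.26 − 2.6588) · e^(0.0722·18/12)
= 107.6012 · e^0.108300 = 107.6012 × 1.114382 = ¥119.91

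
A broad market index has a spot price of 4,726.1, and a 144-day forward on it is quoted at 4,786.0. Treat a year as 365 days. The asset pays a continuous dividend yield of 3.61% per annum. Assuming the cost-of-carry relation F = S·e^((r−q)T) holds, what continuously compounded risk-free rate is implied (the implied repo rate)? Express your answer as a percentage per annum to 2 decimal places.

From F = S·e^((r−q)T): (r − q) = ln(F/S)/T
ln(4786.0/4726.1) = ln(1.012674) = 0.012594
(r − q) = 0.012594 / (144/365) = 0.031922
r = ln(F/S)/T + q = 0.031922 + 0.0361 = 0.068022
r = 6.80%

6.80%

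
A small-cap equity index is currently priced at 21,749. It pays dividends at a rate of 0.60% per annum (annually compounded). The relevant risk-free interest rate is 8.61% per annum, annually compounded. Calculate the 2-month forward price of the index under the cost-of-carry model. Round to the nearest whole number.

F = S · (1+r)^T / (1+q)^T
= 21749 × 1.013861 / 1.000998 = 21749 × 1.012850
F = 22,028

22,028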